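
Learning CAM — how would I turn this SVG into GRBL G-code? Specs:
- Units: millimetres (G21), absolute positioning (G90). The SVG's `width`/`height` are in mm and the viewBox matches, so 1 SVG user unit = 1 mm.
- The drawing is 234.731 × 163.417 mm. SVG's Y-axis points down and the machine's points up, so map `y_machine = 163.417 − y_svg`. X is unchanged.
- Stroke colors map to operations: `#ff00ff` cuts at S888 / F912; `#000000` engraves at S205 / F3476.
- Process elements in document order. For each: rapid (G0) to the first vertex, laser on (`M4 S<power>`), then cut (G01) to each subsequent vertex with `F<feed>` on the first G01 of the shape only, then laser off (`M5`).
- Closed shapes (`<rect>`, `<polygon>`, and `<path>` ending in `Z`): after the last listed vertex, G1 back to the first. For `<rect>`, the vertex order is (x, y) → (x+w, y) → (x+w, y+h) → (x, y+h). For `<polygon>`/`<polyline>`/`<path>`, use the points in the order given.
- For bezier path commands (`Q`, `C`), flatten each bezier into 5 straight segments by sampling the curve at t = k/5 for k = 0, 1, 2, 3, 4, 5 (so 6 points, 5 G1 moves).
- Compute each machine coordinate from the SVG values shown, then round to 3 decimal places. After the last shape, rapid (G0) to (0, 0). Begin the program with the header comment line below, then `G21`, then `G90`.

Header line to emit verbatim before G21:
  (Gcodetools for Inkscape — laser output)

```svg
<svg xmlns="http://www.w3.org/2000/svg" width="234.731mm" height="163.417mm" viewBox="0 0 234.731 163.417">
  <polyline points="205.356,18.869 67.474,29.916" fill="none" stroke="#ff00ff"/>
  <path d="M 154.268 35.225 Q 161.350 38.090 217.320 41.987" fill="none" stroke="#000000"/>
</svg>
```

Since the viewBox matches the mm dimensions, user units are millimetres directly. The only transform is the Y-flip y_m = 163.417 − y_svg.

Shape 1 is a line segment drawn with `<polyline>`. Its stroke #ff00ff means cut at S888, F912. After flipping Y the toolpath is (205.356,144.548) → (67.474,133.501).

Shape 2 is a quadratic bezier drawn with `<path>`. Its stroke #000000 means engrave at S205, F3476. After flipping Y the toolpath is (154.268,128.192) → (159.056,127.005) → (167.756,125.735) → (180.366,124.382) → (196.888,122.948) → (217.320,121.430).

(Gcodetools for Inkscape — laser output)
G21
G90
G0 X205.356 Y144.548
M4 S888
G01 X67.474 Y133.501 F912
M5
G0 X154.268 Y128.192
M4 S205
G01 X159.056 Y127.005 F3476
G01 X167.756 Y125.735
G01 X180.366 Y124.382
G01 X196.888 Y122.948
G01 X217.320 Y121.430
M5
G0 X0.000 Y0.000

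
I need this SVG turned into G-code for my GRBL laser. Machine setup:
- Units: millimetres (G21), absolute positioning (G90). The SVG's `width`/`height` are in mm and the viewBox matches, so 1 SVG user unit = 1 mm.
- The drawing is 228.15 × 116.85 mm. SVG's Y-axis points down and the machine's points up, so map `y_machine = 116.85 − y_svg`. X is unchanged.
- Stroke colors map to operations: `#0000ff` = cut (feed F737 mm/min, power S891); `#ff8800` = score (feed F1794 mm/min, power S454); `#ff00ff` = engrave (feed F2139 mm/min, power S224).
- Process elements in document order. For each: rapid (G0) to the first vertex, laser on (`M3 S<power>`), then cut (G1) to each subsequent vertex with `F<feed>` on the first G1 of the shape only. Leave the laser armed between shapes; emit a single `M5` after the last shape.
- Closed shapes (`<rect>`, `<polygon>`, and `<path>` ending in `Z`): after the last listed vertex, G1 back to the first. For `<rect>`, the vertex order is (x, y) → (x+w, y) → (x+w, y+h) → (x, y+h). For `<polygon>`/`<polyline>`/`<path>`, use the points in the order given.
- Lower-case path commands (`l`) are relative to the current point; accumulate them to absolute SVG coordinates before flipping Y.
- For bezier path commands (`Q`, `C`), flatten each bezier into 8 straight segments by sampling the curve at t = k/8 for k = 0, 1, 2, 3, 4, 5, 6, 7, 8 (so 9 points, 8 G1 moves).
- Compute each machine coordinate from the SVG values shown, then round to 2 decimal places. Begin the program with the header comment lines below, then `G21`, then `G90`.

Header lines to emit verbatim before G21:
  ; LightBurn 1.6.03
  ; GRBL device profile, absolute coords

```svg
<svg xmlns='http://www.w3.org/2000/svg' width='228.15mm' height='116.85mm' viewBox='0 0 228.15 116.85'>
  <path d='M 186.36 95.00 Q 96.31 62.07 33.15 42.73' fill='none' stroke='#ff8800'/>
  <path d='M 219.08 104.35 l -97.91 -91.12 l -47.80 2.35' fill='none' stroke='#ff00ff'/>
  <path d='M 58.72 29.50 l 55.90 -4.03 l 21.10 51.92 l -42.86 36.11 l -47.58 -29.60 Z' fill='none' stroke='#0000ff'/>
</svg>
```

; LightBurn 1.6.03
; GRBL device profile, absolute coords
G21
G90
G0 X186.36 Y21.85
M3 S454
G1 X164.27 Y29.87 F1794
G1 X143.02 Y37.47
G1 X122.60 Y44.64
G1 X103.03 Y51.38
G1 X84.30 Y57.70
G1 X66.41 Y63.60
G1 X49.36 Y69.07
G1 X33.15 Y74.12
G0 X219.08 Y12.50
M3 S224
G1 X121.17 Y103.62 F2139
G1 X73.37 Y101.27
G0 X58.72 Y87.35
M3 S891
G1 X114.62 Y91.38 F737
G1 X135.72 Y39.46
G1 X92.86 Y3.35
G1 X45.28 Y32.95
G1 X58.72 Y87.35
M5

1 u = 1 mm; y_m = 116.85 − y.

[1] `<path>` quadratic bezier, #ff8800→score S454 F1794: (186.36,21.85) → (164.27,29.87) → (143.02,37.47) → (122.60,44.64) → (103.03,51.38) → (84.30,57.70) → (66.41,63.60) → (49.36,69.07) → (33.15,74.12)

[2] `<path>` open polyline, #ff00ff→engrave S224 F2139: (219.08,12.50) → (121.17,103.62) → (73.37,101.27)

[3] `<path>` regular polygon, #0000ff→cut S891 F737: (58.72,87.35) → (114.62,91.38) → (135.72,39.46) → (92.86,3.35) → (45.28,32.95) → (58.72,87.35) (closed)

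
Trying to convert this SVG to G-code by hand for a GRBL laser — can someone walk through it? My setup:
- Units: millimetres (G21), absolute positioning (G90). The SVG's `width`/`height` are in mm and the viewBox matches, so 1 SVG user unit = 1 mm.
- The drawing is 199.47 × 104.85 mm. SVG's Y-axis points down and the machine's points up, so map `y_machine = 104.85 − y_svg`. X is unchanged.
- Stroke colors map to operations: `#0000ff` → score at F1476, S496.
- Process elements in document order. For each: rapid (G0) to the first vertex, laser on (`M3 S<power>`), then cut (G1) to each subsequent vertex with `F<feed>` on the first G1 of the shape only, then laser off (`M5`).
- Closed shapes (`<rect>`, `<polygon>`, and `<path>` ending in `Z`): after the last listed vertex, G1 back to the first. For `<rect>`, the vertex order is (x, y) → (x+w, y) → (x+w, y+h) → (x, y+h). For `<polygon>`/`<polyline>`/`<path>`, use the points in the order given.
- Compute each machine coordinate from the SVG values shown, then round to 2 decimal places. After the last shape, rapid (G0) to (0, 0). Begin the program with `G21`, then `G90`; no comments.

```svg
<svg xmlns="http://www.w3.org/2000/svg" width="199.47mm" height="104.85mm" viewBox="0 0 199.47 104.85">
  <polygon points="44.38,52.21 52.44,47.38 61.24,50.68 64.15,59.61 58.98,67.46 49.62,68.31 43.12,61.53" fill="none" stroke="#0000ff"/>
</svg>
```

viewBox `0 0 199.47 104.85` with mm width/height → 1 unit = 1 mm. Flip: y_m = 104.85 − y_svg.

**Shape 1** — `<polygon>` regular polygon, stroke `#0000ff` → score (S496, F1476). Machine vertices: (44.38,52.64) → (52.44,57.47) → (61.24,54.17) → (64.15,45.24) → (58.98,37.39) → (49.62,36.54) → (43.12,43.32) → (44.38,52.64). Closed: final G1 returns to the first vertex.

G21
G90
G0 X44.38 Y52.64
M3 S496
G1 X52.44 Y57.47 F1476
G1 X61.24 Y54.17
G1 X64.15 Y45.24
G1 X58.98 Y37.39
G1 X49.62 Y36.54
G1 X43.12 Y43.32
G1 X44.38 Y52.64
M5
G0 X0.00 Y0.00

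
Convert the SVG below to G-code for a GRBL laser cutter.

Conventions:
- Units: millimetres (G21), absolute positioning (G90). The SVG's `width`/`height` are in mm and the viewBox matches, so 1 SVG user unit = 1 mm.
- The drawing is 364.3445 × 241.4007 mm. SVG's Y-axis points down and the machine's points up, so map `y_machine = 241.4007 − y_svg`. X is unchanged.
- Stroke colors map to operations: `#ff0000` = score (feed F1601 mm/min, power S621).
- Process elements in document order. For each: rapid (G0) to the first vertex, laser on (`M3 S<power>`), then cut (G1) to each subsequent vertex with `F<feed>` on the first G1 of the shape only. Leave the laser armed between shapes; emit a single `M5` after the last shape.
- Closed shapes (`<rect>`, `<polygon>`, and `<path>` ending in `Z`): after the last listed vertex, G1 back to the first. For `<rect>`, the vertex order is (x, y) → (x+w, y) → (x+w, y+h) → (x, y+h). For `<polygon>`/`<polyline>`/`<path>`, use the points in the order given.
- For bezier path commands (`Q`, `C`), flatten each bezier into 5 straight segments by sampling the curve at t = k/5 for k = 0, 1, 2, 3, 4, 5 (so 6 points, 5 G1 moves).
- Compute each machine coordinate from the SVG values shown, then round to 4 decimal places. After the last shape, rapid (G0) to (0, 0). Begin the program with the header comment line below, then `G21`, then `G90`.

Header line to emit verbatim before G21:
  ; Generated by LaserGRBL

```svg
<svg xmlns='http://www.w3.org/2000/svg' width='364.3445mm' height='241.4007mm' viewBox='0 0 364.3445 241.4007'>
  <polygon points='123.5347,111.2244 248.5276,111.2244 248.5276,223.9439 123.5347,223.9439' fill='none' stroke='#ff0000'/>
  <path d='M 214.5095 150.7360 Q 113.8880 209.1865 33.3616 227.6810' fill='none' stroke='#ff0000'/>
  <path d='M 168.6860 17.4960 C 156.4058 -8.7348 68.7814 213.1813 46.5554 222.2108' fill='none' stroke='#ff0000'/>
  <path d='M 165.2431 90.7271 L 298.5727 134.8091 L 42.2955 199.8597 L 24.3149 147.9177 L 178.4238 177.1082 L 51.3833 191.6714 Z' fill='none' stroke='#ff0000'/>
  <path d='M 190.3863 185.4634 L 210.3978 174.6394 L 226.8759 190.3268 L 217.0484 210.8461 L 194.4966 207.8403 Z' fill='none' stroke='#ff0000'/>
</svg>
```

Since the viewBox matches the mm dimensions, user units are millimetres directly. The only transform is the Y-flip y_m = 241.4007 − y_svg.

Shape 1 is a rectangle drawn with `<polygon>`. Its stroke #ff0000 means score at S621, F1601. After flipping Y the toolpath is (123.5347,130.1763) → (248.5276,130.1763) → (248.5276,17.4568) → (123.5347,17.4568) → (123.5347,130.1763), returning to the start.

Shape 2 is a quadratic bezier drawn with `<path>`. Its stroke #ff0000 means score at S621, F1601. After flipping Y the toolpath is (214.5095,90.6647) → (175.0647,68.8827) → (137.2275,50.2973) → (100.9979,34.9083) → (66.3760,22.7157) → (33.3616,13.7197).

Shape 3 is a cubic bezier drawn with `<path>`. Its stroke #ff0000 means score at S621, F1601. After flipping Y the toolpath is (168.6860,223.9047) → (153.4025,213.5538) → (126.7921,165.7773) → (95.6103,102.7047) → (66.6129,46.4657) → (46.5554,19.1899).

Shape 4 is a closed polygon drawn with `<path>`. Its stroke #ff0000 means score at S621, F1601. After flipping Y the toolpath is (165.2431,150.6736) → (298.5727,106.5916) → (42.2955,41.5410) → (24.3149,93.4830) → (178.4238,64.2925) → (51.3833,49.7293) → (165.2431,150.6736), returning to the start.

Shape 5 is a regular polygon drawn with `<path>`. Its stroke #ff0000 means score at S621, F1601. After flipping Y the toolpath is (190.3863,55.9373) → (210.3978,66.7613) → (226.8759,51.0739) → (217.0484,30.5546) → (194.4966,33.5604) → (190.3863,55.9373), returning to the start.

; Generated by LaserGRBL
G21
G90
G0 X123.5347 Y130.1763
M3 S621
G1 X248.5276 Y130.1763 F1601
G1 X248.5276 Y17.4568
G1 X123.5347 Y17.4568
G1 X123.5347 Y130.1763
G0 X214.5095 Y90.6647
M3 S621
G1 X175.0647 Y68.8827 F1601
G1 X137.2275 Y50.2973
G1 X100.9979 Y34.9083
G1 X66.3760 Y22.7157
G1 X33.3616 Y13.7197
G0 X168.6860 Y223.9047
M3 S621
G1 X153.4025 Y213.5538 F1601
G1 X126.7921 Y165.7773
G1 X95.6103 Y102.7047
G1 X66.6129 Y46.4657
G1 X46.5554 Y19.1899
G0 X165.2431 Y150.6736
M3 S621
G1 X298.5727 Y106.5916 F1601
G1 X42.2955 Y41.5410
G1 X24.3149 Y93.4830
G1 X178.4238 Y64.2925
G1 X51.3833 Y49.7293
G1 X165.2431 Y150.6736
G0 X190.3863 Y55.9373
M3 S621
G1 X210.3978 Y66.7613 F1601
G1 X226.8759 Y51.0739
G1 X217.0484 Y30.5546
G1 X194.4966 Y33.5604
G1 X190.3863 Y55.9373
M5
G0 X0.0000 Y0.0000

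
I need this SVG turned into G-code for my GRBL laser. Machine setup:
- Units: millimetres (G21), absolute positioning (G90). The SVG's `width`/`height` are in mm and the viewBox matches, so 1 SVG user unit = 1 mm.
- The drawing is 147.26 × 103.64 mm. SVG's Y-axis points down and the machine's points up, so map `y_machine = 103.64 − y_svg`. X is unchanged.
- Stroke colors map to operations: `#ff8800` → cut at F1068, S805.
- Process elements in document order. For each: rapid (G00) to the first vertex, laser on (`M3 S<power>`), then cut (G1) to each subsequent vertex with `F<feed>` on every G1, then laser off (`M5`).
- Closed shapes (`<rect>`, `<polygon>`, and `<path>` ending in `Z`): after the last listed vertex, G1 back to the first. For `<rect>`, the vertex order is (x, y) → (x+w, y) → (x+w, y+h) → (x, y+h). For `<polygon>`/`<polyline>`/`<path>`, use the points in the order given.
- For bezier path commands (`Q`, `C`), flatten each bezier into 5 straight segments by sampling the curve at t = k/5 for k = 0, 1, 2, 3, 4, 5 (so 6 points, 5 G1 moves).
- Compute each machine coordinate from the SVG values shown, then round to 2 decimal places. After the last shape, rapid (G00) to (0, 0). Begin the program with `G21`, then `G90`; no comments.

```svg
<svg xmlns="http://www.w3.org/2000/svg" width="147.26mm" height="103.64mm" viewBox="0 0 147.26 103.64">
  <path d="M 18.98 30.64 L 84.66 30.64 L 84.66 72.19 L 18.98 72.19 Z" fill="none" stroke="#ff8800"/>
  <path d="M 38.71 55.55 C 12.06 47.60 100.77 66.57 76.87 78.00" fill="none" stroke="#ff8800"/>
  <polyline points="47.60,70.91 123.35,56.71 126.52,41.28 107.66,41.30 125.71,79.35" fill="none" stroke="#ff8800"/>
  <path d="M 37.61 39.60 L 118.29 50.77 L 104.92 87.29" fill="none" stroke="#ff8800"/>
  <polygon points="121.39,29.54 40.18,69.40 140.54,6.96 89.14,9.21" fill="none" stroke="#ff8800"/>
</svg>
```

viewBox `0 0 147.26 103.64` with mm width/height → 1 unit = 1 mm. Flip: y_m = 103.64 − y_svg.

**Shape 1** — `<path>` rectangle, stroke `#ff8800` → cut (S805, F1068). Machine vertices: (18.98,73.00) → (84.66,73.00) → (84.66,31.45) → (18.98,31.45) → (18.98,73.00). Closed: final G1 returns to the first vertex.

**Shape 2** — `<path>` cubic bezier, stroke `#ff8800` → cut (S805, F1068). Control points (SVG): P0=(38.71,55.55), P1=(12.06,47.60), P2=(100.77,66.57), P3=(76.87,78.00); sampled at t=k/5. Machine vertices: (38.71,48.09) → (34.74,49.91) → (47.51,46.91) → (66.09,40.77) → (79.52,33.13) → (76.87,25.64). Open path.

**Shape 3** — `<polyline>` open polyline, stroke `#ff8800` → cut (S805, F1068). Machine vertices: (47.60,32.73) → (123.35,46.93) → (126.52,62.36) → (107.66,62.34) → (125.71,24.29). Open path.

**Shape 4** — `<path>` open polyline, stroke `#ff8800` → cut (S805, F1068). Machine vertices: (37.61,64.04) → (118.29,52.87) → (104.92,16.35). Open path.

**Shape 5** — `<polygon>` closed polygon, stroke `#ff8800` → cut (S805, F1068). Machine vertices: (121.39,74.10) → (40.18,34.24) → (140.54,96.68) → (89.14,94.43) → (121.39,74.10). Closed: final G1 returns to the first vertex.

G21
G90
G00 X18.98 Y73.00
M3 S805
G1 X84.66 Y73.00 F1068
G1 X84.66 Y31.45 F1068
G1 X18.98 Y31.45 F1068
G1 X18.98 Y73.00 F1068
M5
G00 X38.71 Y48.09
M3 S805
G1 X34.74 Y49.91 F1068
G1 X47.51 Y46.91 F1068
G1 X66.09 Y40.77 F1068
G1 X79.52 Y33.13 F1068
G1 X76.87 Y25.64 F1068
M5
G00 X47.60 Y32.73
M3 S805
G1 X123.35 Y46.93 F1068
G1 X126.52 Y62.36 F1068
G1 X107.66 Y62.34 F1068
G1 X125.71 Y24.29 F1068
M5
G00 X37.61 Y64.04
M3 S805
G1 X118.29 Y52.87 F1068
G1 X104.92 Y16.35 F1068
M5
G00 X121.39 Y74.10
M3 S805
G1 X40.18 Y34.24 F1068
G1 X140.54 Y96.68 F1068
G1 X89.14 Y94.43 F1068
G1 X121.39 Y74.10 F1068
M5
G00 X0.00 Y0.00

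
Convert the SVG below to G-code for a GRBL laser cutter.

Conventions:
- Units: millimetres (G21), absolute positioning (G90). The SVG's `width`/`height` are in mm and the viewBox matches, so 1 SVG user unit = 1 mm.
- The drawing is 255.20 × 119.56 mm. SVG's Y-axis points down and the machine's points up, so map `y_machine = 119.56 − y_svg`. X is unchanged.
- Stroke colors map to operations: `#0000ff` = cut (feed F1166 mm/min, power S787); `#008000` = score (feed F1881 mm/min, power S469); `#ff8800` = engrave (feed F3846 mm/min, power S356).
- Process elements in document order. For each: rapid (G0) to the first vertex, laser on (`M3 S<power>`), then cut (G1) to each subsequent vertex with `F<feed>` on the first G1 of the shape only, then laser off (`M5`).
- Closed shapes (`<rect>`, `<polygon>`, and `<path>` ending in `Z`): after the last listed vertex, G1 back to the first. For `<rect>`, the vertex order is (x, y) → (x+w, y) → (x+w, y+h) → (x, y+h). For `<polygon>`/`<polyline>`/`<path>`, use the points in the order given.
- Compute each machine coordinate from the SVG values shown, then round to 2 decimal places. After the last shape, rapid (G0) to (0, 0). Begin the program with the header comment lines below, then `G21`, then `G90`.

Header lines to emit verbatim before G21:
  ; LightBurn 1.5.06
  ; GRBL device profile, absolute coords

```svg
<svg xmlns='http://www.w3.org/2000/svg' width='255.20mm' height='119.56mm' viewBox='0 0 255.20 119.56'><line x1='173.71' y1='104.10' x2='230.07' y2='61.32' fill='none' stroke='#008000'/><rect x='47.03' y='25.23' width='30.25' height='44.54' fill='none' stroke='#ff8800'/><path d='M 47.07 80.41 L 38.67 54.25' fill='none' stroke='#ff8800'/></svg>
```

; LightBurn 1.5.06
; GRBL device profile, absolute coords
G21
G90
G0 X173.71 Y15.46
M3 S469
G1 X230.07 Y58.24 F1881
M5
G0 X47.03 Y94.33
M3 S356
G1 X77.28 Y94.33 F3846
G1 X77.28 Y49.79
G1 X47.03 Y49.79
G1 X47.03 Y94.33
M5
G0 X47.07 Y39.15
M3 S356
G1 X38.67 Y65.31 F3846
M5
G0 X0.00 Y0.00

Since the viewBox matches the mm dimensions, user units are millimetres directly. The only transform is the Y-flip y_m = 119.56 − y_svg.

Shape 1 is a line segment drawn with `<line>`. Its stroke #008000 means score at S469, F1881. After flipping Y the toolpath is (173.71,15.46) → (230.07,58.24).

Shape 2 is a rectangle drawn with `<rect>`. Its stroke #ff8800 means engrave at S356, F3846. After flipping Y the toolpath is (47.03,94.33) → (77.28,94.33) → (77.28,49.79) → (47.03,49.79) → (47.03,94.33), returning to the start.

Shape 3 is a line segment drawn with `<path>`. Its stroke #ff8800 means engrave at S356, F3846. After flipping Y the toolpath is (47.07,39.15) → (38.67,65.31).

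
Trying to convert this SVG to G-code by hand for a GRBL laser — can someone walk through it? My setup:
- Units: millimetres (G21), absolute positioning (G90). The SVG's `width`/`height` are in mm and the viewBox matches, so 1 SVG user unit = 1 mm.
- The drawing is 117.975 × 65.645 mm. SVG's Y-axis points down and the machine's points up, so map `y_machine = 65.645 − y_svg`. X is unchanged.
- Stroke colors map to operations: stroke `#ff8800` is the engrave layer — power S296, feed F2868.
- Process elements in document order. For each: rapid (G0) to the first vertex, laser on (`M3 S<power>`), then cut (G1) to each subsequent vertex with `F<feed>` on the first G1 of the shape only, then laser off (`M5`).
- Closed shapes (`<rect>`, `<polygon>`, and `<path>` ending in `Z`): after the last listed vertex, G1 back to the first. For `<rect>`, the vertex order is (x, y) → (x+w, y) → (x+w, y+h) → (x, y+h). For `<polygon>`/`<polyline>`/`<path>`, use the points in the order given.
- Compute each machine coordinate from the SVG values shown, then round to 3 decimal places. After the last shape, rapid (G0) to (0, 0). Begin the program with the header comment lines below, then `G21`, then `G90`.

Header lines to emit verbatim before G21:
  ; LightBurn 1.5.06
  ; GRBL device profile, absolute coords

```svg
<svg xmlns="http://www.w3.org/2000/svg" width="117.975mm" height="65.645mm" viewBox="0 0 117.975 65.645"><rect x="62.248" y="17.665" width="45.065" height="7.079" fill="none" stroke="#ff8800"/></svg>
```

1 u = 1 mm; y_m = 65.645 − y.

[1] `<rect>` rectangle, #ff8800→engrave S296 F2868: (62.248,47.980) → (107.313,47.980) → (107.313,40.901) → (62.248,40.901) → (62.248,47.980) (closed)

; LightBurn 1.5.06
; GRBL device profile, absolute coords
G21
G90
G0 X62.248 Y47.980
M3 S296
G1 X107.313 Y47.980 F2868
G1 X107.313 Y40.901
G1 X62.248 Y40.901
G1 X62.248 Y47.980
M5
G0 X0.000 Y0.000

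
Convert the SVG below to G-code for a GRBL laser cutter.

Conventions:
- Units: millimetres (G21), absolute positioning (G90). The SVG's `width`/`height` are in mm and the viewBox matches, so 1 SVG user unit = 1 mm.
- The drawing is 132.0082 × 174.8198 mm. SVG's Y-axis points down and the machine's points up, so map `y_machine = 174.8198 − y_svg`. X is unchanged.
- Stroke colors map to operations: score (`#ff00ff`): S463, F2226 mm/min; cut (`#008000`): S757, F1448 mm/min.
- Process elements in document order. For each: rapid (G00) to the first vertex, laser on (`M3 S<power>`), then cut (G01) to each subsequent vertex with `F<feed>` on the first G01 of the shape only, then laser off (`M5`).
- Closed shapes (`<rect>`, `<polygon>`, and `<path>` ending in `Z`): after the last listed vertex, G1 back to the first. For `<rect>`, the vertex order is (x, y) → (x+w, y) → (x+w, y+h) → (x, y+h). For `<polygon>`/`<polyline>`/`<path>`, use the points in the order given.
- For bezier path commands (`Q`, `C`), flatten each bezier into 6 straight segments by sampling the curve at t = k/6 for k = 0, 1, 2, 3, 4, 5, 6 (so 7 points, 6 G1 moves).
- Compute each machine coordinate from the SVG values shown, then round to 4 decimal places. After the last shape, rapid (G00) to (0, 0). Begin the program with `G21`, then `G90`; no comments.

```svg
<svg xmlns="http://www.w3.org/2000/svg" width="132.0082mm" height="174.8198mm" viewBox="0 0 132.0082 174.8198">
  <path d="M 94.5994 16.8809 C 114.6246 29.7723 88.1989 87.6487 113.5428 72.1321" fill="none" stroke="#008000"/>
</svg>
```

1 u = 1 mm; y_m = 174.8198 − y.

[1] `<path>` cubic bezier, #008000→cut S757 F1448: (94.5994,157.9389) → (101.1958,148.2925) → (102.7788,134.4369) → (102.0766,119.6603) → (101.8176,107.2511) → (104.7303,100.4974) → (113.5428,102.6877)

G21
G90
G00 X94.5994 Y157.9389
M3 S757
G01 X101.1958 Y148.2925 F1448
G01 X102.7788 Y134.4369
G01 X102.0766 Y119.6603
G01 X101.8176 Y107.2511
G01 X104.7303 Y100.4974
G01 X113.5428 Y102.6877
M5
G00 X0.0000 Y0.0000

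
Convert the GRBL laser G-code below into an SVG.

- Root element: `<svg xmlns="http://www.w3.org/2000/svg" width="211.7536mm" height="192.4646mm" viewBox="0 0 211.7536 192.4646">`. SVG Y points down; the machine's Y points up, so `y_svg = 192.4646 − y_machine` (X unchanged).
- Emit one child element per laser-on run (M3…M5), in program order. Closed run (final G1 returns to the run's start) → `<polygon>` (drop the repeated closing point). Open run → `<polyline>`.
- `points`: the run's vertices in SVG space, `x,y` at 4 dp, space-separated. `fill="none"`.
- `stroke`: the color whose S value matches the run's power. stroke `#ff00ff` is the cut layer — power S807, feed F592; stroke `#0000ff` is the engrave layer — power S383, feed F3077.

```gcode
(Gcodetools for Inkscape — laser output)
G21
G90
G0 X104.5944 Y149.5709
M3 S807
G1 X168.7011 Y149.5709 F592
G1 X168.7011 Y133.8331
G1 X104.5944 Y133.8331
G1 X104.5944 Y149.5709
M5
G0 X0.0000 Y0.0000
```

y_svg = 192.4646 − y_m. Every run uses S807, so all elements get stroke `#ff00ff` (cut).

[1] closed run; points: 104.5944,42.8937 168.7011,42.8937 168.7011,58.6315 104.5944,58.6315

<svg xmlns="http://www.w3.org/2000/svg" width="211.7536mm" height="192.4646mm" viewBox="0 0 211.7536 192.4646">
  <polygon points="104.5944,42.8937 168.7011,42.8937 168.7011,58.6315 104.5944,58.6315" fill="none" stroke="#ff00ff"/>
</svg>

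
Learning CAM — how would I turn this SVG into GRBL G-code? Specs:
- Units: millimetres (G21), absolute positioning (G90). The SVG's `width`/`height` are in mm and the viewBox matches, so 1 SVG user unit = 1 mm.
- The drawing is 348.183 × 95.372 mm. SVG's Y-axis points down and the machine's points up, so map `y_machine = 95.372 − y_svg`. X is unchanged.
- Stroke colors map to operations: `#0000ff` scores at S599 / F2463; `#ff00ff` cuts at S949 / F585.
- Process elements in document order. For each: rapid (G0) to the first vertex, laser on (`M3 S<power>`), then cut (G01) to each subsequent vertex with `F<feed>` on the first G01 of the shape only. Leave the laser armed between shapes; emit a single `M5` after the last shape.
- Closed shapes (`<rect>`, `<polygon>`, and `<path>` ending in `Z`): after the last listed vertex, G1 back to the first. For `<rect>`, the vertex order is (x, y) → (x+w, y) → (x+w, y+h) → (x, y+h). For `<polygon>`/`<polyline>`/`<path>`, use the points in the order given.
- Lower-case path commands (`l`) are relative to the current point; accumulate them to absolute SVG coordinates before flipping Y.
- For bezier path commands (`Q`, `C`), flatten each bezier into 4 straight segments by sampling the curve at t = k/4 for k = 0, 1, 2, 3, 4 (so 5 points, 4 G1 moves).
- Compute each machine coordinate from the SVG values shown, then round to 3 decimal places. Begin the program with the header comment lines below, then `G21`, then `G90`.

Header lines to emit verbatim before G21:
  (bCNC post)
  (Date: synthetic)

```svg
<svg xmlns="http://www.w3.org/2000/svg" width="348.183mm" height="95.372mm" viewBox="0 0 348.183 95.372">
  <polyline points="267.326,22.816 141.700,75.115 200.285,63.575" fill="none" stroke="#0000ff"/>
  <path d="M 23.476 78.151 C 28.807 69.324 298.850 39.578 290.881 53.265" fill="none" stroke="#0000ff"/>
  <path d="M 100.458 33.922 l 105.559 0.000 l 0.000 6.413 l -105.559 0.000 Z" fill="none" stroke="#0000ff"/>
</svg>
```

(bCNC post)
(Date: synthetic)
G21
G90
G0 X267.326 Y72.556
M3 S599
G01 X141.700 Y20.257 F2463
G01 X200.285 Y31.797
G0 X23.476 Y17.221
M3 S599
G01 X68.628 Y26.758 F2463
G01 X162.166 Y38.107
G01 X253.211 Y45.234
G01 X290.881 Y42.107
G0 X100.458 Y61.450
M3 S599
G01 X206.017 Y61.450 F2463
G01 X206.017 Y55.037
G01 X100.458 Y55.037
G01 X100.458 Y61.450
M5

1 u = 1 mm; y_m = 95.372 − y.

[1] `<polyline>` open polyline, #0000ff→score S599 F2463: (267.326,72.556) → (141.700,20.257) → (200.285,31.797)

[2] `<path>` cubic bezier, #0000ff→score S599 F2463: (23.476,17.221) → (68.628,26.758) → (162.166,38.107) → (253.211,45.234) → (290.881,42.107)

[3] `<path>` rectangle, #0000ff→score S599 F2463: (100.458,61.450) → (206.017,61.450) → (206.017,55.037) → (100.458,55.037) → (100.458,61.450) (closed)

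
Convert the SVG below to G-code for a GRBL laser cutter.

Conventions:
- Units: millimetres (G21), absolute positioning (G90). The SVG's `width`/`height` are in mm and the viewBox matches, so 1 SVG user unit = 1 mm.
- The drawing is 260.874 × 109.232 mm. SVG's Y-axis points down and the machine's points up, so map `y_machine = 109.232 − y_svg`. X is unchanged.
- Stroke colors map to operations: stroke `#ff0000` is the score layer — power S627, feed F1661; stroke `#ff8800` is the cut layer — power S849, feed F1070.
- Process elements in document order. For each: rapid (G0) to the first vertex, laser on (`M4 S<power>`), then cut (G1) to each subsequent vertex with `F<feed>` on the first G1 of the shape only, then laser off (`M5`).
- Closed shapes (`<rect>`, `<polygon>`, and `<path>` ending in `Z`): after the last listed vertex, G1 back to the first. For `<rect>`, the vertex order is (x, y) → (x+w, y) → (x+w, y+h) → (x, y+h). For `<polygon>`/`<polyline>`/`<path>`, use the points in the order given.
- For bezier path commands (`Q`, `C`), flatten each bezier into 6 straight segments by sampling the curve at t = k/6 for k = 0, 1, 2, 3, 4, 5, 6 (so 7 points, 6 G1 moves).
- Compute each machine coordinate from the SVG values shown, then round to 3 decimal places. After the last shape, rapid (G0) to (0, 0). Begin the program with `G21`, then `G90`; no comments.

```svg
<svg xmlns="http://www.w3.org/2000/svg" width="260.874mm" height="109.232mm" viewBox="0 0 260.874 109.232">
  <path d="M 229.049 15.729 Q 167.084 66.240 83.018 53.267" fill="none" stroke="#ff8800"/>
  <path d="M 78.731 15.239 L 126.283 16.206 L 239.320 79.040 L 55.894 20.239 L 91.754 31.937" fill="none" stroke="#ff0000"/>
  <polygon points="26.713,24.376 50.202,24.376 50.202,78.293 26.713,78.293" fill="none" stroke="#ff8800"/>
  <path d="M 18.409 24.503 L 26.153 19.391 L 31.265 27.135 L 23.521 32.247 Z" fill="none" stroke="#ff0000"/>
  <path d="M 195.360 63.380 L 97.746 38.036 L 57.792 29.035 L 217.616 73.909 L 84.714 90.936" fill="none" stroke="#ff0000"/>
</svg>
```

G21
G90
G0 X229.049 Y93.503
M4 S849
G1 X207.780 Y78.429 F1070
G1 X185.283 Y66.883
G1 X161.559 Y58.863
G1 X136.606 Y54.370
G1 X110.426 Y53.404
G1 X83.018 Y55.965
M5
G0 X78.731 Y93.993
M4 S627
G1 X126.283 Y93.026 F1661
G1 X239.320 Y30.192
G1 X55.894 Y88.993
G1 X91.754 Y77.295
M5
G0 X26.713 Y84.856
M4 S849
G1 X50.202 Y84.856 F1070
G1 X50.202 Y30.939
G1 X26.713 Y30.939
G1 X26.713 Y84.856
M5
G0 X18.409 Y84.729
M4 S627
G1 X26.153 Y89.841 F1661
G1 X31.265 Y82.097
G1 X23.521 Y76.985
G1 X18.409 Y84.729
M5
G0 X195.360 Y45.852
M4 S627
G1 X97.746 Y71.196 F1661
G1 X57.792 Y80.197
G1 X217.616 Y35.323
G1 X84.714 Y18.296
M5
G0 X0.000 Y0.000

1 u = 1 mm; y_m = 109.232 − y.

[1] `<path>` quadratic bezier, #ff8800→cut S849 F1070: (229.049,93.503) → (207.780,78.429) → (185.283,66.883) → (161.559,58.863) → (136.606,54.370) → (110.426,53.404) → (83.018,55.965)

[2] `<path>` open polyline, #ff0000→score S627 F1661: (78.731,93.993) → (126.283,93.026) → (239.320,30.192) → (55.894,88.993) → (91.754,77.295)

[3] `<polygon>` rectangle, #ff8800→cut S849 F1070: (26.713,84.856) → (50.202,84.856) → (50.202,30.939) → (26.713,30.939) → (26.713,84.856) (closed)

[4] `<path>` regular polygon, #ff0000→score S627 F1661: (18.409,84.729) → (26.153,89.841) → (31.265,82.097) → (23.521,76.985) → (18.409,84.729) (closed)

[5] `<path>` open polyline, #ff0000→score S627 F1661: (195.360,45.852) → (97.746,71.196) → (57.792,80.197) → (217.616,35.323) → (84.714,18.296)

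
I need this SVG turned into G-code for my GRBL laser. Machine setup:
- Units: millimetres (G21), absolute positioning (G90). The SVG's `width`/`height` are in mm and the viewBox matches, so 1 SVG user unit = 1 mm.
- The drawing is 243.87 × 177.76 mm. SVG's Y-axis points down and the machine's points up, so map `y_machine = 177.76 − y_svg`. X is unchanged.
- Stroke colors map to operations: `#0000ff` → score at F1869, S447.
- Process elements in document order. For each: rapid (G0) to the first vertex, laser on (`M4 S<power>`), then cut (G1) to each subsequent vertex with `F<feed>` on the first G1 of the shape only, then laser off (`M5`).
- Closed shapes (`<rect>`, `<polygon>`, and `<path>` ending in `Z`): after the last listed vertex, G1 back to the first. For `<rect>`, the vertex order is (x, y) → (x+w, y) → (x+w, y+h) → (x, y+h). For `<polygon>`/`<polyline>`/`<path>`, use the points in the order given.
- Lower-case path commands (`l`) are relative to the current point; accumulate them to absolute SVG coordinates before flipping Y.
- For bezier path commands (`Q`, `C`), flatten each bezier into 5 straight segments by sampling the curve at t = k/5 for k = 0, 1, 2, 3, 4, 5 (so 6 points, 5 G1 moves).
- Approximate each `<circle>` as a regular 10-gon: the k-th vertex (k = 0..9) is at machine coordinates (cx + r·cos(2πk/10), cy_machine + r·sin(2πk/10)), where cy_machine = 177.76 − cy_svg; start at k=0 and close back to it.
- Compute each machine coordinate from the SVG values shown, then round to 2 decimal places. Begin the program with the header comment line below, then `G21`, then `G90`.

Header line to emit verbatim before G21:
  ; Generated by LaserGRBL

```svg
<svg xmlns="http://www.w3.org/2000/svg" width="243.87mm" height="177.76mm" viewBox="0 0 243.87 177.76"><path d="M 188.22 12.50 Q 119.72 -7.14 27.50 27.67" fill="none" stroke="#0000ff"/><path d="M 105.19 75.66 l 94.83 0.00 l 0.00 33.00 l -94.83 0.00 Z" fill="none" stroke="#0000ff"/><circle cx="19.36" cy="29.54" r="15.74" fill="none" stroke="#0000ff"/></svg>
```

Since the viewBox matches the mm dimensions, user units are millimetres directly. The only transform is the Y-flip y_m = 177.76 − y_svg.

Shape 1 is a quadratic bezier drawn with `<path>`. Its stroke #0000ff means score at S447, F1869. After flipping Y the toolpath is (188.22,165.26) → (159.87,170.94) → (129.62,172.26) → (97.48,169.23) → (63.44,161.84) → (27.50,150.09).

Shape 2 is a rectangle drawn with `<path>`. Its stroke #0000ff means score at S447, F1869. After flipping Y the toolpath is (105.19,102.10) → (200.02,102.10) → (200.02,69.10) → (105.19,69.10) → (105.19,102.10), returning to the start.

Shape 3 is a circle drawn with `<circle>`. Its stroke #0000ff means score at S447, F1869. After flipping Y the toolpath is (35.10,148.22) → (32.09,157.47) → (24.22,163.19) → (14.50,163.19) → (6.63,157.47) → (3.62,148.22) → (6.63,138.97) → (14.50,133.25) → (24.22,133.25) → (32.09,138.97) → (35.10,148.22), returning to the start.

; Generated by LaserGRBL
G21
G90
G0 X188.22 Y165.26
M4 S447
G1 X159.87 Y170.94 F1869
G1 X129.62 Y172.26
G1 X97.48 Y169.23
G1 X63.44 Y161.84
G1 X27.50 Y150.09
M5
G0 X105.19 Y102.10
M4 S447
G1 X200.02 Y102.10 F1869
G1 X200.02 Y69.10
G1 X105.19 Y69.10
G1 X105.19 Y102.10
M5
G0 X35.10 Y148.22
M4 S447
G1 X32.09 Y157.47 F1869
G1 X24.22 Y163.19
G1 X14.50 Y163.19
G1 X6.63 Y157.47
G1 X3.62 Y148.22
G1 X6.63 Y138.97
G1 X14.50 Y133.25
G1 X24.22 Y133.25
G1 X32.09 Y138.97
G1 X35.10 Y148.22
M5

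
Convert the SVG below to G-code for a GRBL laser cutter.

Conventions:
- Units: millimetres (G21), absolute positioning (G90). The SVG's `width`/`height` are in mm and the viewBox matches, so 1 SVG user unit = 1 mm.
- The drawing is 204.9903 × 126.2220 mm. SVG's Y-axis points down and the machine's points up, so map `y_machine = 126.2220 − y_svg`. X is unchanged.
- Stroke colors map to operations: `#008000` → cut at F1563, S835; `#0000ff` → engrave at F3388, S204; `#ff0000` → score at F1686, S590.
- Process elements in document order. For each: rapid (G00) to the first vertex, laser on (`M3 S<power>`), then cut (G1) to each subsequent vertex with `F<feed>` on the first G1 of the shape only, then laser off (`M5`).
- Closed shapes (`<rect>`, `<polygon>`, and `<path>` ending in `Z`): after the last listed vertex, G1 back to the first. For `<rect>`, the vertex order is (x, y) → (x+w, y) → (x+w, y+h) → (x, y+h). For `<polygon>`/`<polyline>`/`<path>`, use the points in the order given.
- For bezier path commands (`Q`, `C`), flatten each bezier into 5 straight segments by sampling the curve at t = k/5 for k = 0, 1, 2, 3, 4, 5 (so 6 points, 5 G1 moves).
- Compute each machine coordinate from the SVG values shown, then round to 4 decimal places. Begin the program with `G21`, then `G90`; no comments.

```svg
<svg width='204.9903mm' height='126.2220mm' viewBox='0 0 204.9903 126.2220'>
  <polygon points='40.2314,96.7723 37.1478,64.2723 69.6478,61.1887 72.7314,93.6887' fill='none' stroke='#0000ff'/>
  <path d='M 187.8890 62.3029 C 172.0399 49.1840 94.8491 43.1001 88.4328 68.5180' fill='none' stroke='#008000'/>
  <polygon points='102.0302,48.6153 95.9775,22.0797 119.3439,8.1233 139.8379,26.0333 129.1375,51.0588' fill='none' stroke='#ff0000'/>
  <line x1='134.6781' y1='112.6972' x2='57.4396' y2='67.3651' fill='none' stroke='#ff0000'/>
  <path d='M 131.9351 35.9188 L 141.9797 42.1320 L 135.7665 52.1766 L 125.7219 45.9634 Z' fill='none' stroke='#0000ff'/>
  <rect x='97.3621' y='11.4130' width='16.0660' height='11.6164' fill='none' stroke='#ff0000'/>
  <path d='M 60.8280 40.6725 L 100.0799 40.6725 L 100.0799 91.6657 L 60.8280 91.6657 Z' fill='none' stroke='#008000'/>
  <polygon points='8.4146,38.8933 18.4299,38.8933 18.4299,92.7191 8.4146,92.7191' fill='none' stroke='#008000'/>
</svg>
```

Since the viewBox matches the mm dimensions, user units are millimetres directly. The only transform is the Y-flip y_m = 126.2220 − y_svg.

Shape 1 is a regular polygon drawn with `<polygon>`. Its stroke #0000ff means engrave at S204, F3388. After flipping Y the toolpath is (40.2314,29.4497) → (37.1478,61.9497) → (69.6478,65.0333) → (72.7314,32.5333) → (40.2314,29.4497), returning to the start.

Shape 2 is a cubic bezier drawn with `<path>`. Its stroke #008000 means cut at S835, F1563. After flipping Y the toolpath is (187.8890,63.9191) → (172.0755,70.7505) → (147.8815,74.7191) → (121.6487,74.6505) → (99.7186,69.3703) → (88.4328,57.7040).

Shape 3 is a regular polygon drawn with `<polygon>`. Its stroke #ff0000 means score at S590, F1686. After flipping Y the toolpath is (102.0302,77.6067) → (95.9775,104.1423) → (119.3439,118.0987) → (139.8379,100.1887) → (129.1375,75.1632) → (102.0302,77.6067), returning to the start.

Shape 4 is a line segment drawn with `<line>`. Its stroke #ff0000 means score at S590, F1686. After flipping Y the toolpath is (134.6781,13.5248) → (57.4396,58.8569).

Shape 5 is a regular polygon drawn with `<path>`. Its stroke #0000ff means engrave at S204, F3388. After flipping Y the toolpath is (131.9351,90.3032) → (141.9797,84.0900) → (135.7665,74.0454) → (125.7219,80.2586) → (131.9351,90.3032), returning to the start.

Shape 6 is a rectangle drawn with `<rect>`. Its stroke #ff0000 means score at S590, F1686. After flipping Y the toolpath is (97.3621,114.8090) → (113.4281,114.8090) → (113.4281,103.1926) → (97.3621,103.1926) → (97.3621,114.8090), returning to the start.

Shape 7 is a rectangle drawn with `<path>`. Its stroke #008000 means cut at S835, F1563. After flipping Y the toolpath is (60.8280,85.5495) → (100.0799,85.5495) → (100.0799,34.5563) → (60.8280,34.5563) → (60.8280,85.5495), returning to the start.

Shape 8 is a rectangle drawn with `<polygon>`. Its stroke #008000 means cut at S835, F1563. After flipping Y the toolpath is (8.4146,87.3287) → (18.4299,87.3287) → (18.4299,33.5029) → (8.4146,33.5029) → (8.4146,87.3287), returning to the start.

G21
G90
G00 X40.2314 Y29.4497
M3 S204
G1 X37.1478 Y61.9497 F3388
G1 X69.6478 Y65.0333
G1 X72.7314 Y32.5333
G1 X40.2314 Y29.4497
M5
G00 X187.8890 Y63.9191
M3 S835
G1 X172.0755 Y70.7505 F1563
G1 X147.8815 Y74.7191
G1 X121.6487 Y74.6505
G1 X99.7186 Y69.3703
G1 X88.4328 Y57.7040
M5
G00 X102.0302 Y77.6067
M3 S590
G1 X95.9775 Y104.1423 F1686
G1 X119.3439 Y118.0987
G1 X139.8379 Y100.1887
G1 X129.1375 Y75.1632
G1 X102.0302 Y77.6067
M5
G00 X134.6781 Y13.5248
M3 S590
G1 X57.4396 Y58.8569 F1686
M5
G00 X131.9351 Y90.3032
M3 S204
G1 X141.9797 Y84.0900 F3388
G1 X135.7665 Y74.0454
G1 X125.7219 Y80.2586
G1 X131.9351 Y90.3032
M5
G00 X97.3621 Y114.8090
M3 S590
G1 X113.4281 Y114.8090 F1686
G1 X113.4281 Y103.1926
G1 X97.3621 Y103.1926
G1 X97.3621 Y114.8090
M5
G00 X60.8280 Y85.5495
M3 S835
G1 X100.0799 Y85.5495 F1563
G1 X100.0799 Y34.5563
G1 X60.8280 Y34.5563
G1 X60.8280 Y85.5495
M5
G00 X8.4146 Y87.3287
M3 S835
G1 X18.4299 Y87.3287 F1563
G1 X18.4299 Y33.5029
G1 X8.4146 Y33.5029
G1 X8.4146 Y87.3287
M5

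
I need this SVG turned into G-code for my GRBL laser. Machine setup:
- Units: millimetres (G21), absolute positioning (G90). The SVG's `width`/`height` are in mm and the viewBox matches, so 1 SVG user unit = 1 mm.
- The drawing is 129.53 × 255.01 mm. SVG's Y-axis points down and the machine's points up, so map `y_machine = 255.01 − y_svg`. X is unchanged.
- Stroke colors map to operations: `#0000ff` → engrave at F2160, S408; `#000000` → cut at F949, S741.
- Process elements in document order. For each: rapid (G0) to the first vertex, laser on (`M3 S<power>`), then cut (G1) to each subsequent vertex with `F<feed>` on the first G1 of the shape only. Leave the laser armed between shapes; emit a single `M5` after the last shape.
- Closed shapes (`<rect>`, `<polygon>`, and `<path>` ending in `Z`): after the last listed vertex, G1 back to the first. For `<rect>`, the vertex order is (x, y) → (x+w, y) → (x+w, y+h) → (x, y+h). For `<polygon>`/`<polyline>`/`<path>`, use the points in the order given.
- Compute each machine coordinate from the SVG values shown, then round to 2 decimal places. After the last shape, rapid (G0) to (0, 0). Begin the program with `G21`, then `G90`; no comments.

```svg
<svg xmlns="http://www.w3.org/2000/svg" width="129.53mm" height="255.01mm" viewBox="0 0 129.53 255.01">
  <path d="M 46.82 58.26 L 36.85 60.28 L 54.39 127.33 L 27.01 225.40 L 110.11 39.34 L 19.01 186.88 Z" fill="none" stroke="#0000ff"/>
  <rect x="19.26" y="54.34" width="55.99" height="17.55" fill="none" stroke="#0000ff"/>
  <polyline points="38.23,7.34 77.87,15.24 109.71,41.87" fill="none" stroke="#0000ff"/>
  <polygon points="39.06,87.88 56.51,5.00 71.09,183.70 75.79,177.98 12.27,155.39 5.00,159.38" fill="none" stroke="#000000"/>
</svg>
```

G21
G90
G0 X46.82 Y196.75
M3 S408
G1 X36.85 Y194.73 F2160
G1 X54.39 Y127.68
G1 X27.01 Y29.61
G1 X110.11 Y215.67
G1 X19.01 Y68.13
G1 X46.82 Y196.75
G0 X19.26 Y200.67
M3 S408
G1 X75.25 Y200.67 F2160
G1 X75.25 Y183.12
G1 X19.26 Y183.12
G1 X19.26 Y200.67
G0 X38.23 Y247.67
M3 S408
G1 X77.87 Y239.77 F2160
G1 X109.71 Y213.14
G0 X39.06 Y167.13
M3 S741
G1 X56.51 Y250.01 F949
G1 X71.09 Y71.31
G1 X75.79 Y77.03
G1 X12.27 Y99.62
G1 X5.00 Y95.63
G1 X39.06 Y167.13
M5
G0 X0.00 Y0.00

viewBox `0 0 129.53 255.01` with mm width/height → 1 unit = 1 mm. Flip: y_m = 255.01 − y_svg.

**Shape 1** — `<path>` closed polygon, stroke `#0000ff` → engrave (S408, F2160). Machine vertices: (46.82,196.75) → (36.85,194.73) → (54.39,127.68) → (27.01,29.61) → (110.11,215.67) → (19.01,68.13) → (46.82,196.75). Closed: final G1 returns to the first vertex.

**Shape 2** — `<rect>` rectangle, stroke `#0000ff` → engrave (S408, F2160). Machine vertices: (19.26,200.67) → (75.25,200.67) → (75.25,183.12) → (19.26,183.12) → (19.26,200.67). Closed: final G1 returns to the first vertex.

**Shape 3** — `<polyline>` open polyline, stroke `#0000ff` → engrave (S408, F2160). Machine vertices: (38.23,247.67) → (77.87,239.77) → (109.71,213.14). Open path.

**Shape 4** — `<polygon>` closed polygon, stroke `#000000` → cut (S741, F949). Machine vertices: (39.06,167.13) → (56.51,250.01) → (71.09,71.31) → (75.79,77.03) → (12.27,99.62) → (5.00,95.63) → (39.06,167.13). Closed: final G1 returns to the first vertex.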